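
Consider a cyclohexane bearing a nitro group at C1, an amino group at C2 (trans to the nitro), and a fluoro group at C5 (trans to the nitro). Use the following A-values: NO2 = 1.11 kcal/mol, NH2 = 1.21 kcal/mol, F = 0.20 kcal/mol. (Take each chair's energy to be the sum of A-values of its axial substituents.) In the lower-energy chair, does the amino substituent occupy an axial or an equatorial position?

equatorial

Chair I (nitro axial, amino axial, fluoro equatorial): E = 2.32 kcal/mol.
Chair II (nitro equatorial, amino equatorial, fluoro axial): E = 0.20 kcal/mol.
Chair II is the more stable (lower-energy) conformer, and in that chair the amino group is equatorial.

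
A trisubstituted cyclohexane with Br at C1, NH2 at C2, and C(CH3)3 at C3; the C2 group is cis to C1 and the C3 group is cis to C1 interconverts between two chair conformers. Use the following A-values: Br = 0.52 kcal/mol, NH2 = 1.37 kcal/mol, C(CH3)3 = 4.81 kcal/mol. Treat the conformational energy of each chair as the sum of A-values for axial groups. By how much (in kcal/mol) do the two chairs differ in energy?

Chair I (bromo axial, amino equatorial, tert-butyl axial): E = 5.33 kcal/mol.
Chair II (bromo equatorial, amino axial, tert-butyl equatorial): E = 1.37 kcal/mol.
ΔE = 5.33 − 1.37 = 3.96 kcal/mol; chair II is more stable.

3.96 kcal/mol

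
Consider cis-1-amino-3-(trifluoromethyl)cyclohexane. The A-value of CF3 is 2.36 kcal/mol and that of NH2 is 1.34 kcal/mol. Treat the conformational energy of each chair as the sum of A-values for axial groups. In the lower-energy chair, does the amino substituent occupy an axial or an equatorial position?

equatorial

C1 and C3 have the same parity, so for the cis isomer the two substituents are e,e in one chair and a,a in the other.
Chair I (trifluoromethyl axial, amino axial): E = 3.70 kcal/mol.
Chair II (trifluoromethyl equatorial, amino equatorial): E = 0.00 kcal/mol.
Chair II is the more stable (lower-energy) conformer, and in that chair the amino group is equatorial.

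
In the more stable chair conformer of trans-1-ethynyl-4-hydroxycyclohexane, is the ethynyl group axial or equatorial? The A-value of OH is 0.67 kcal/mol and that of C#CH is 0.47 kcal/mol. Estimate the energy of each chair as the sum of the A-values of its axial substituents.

C1 and C4 have opposite parity, so for the trans isomer the two substituents are e,e in one chair and a,a in the other.
Chair I (hydroxyl axial, ethynyl axial): E = 1.14 kcal/mol.
Chair II (hydroxyl equatorial, ethynyl equatorial): E = 0.00 kcal/mol.
Chair II is the more stable (lower-energy) conformer, and in that chair the ethynyl group is equatorial.

equatorial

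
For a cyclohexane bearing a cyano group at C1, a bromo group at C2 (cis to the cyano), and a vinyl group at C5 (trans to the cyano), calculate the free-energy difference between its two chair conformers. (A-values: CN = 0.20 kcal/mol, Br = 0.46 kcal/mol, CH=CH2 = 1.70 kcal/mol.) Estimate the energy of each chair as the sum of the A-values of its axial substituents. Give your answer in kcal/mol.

1.96 kcal/mol

Chair I (cyano axial, bromo equatorial, vinyl equatorial): E = 0.20 kcal/mol.
Chair II (cyano equatorial, bromo axial, vinyl axial): E = 2.16 kcal/mol.
ΔE = 2.16 − 0.20 = 1.96 kcal/mol; chair I is more stable.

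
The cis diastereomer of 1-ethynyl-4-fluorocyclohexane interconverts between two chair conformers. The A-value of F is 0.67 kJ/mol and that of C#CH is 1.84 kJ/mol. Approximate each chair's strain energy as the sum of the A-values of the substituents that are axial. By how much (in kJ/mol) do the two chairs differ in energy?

C1 and C4 have opposite parity, so for the cis isomer the two substituents are one axial and one equatorial in each chair.
Chair I (fluoro axial, ethynyl equatorial): E = 0.67 kJ/mol.
Chair II (fluoro equatorial, ethynyl axial): E = 1.84 kJ/mol.
ΔE = 1.84 − 0.67 = 1.17 kJ/mol; chair I is more stable.

1.17 kJ/mol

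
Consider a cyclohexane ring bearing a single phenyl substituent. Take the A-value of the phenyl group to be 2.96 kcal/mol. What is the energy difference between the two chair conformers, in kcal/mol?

A monosubstituted cyclohexane has one chair with the phenyl group axial (E = A = 2.96 kcal/mol) and one with it equatorial (E = 0).
ΔE = 2.96 − 0 = 2.96 kcal/mol.

2.96 kcal/mol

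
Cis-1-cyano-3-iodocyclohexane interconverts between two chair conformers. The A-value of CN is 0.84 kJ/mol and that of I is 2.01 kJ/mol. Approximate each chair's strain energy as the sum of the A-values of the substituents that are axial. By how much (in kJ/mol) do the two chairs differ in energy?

C1 and C3 have the same parity, so for the cis isomer the two substituents are e,e in one chair and a,a in the other.
Chair I (cyano axial, iodo axial): E = 2.85 kJ/mol.
Chair II (cyano equatorial, iodo equatorial): E = 0.00 kJ/mol.
ΔE = 2.85 − 0.00 = 2.85 kJ/mol; chair II is more stable.

2.85 kJ/mol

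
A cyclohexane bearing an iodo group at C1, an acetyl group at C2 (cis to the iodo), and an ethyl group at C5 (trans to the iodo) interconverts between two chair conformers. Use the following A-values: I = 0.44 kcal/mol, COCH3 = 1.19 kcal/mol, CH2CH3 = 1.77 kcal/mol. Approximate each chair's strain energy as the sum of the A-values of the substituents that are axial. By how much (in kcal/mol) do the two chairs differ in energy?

2.52 kcal/mol

Chair I (iodo axial, acetyl equatorial, ethyl equatorial): E = 0.44 kcal/mol.
Chair II (iodo equatorial, acetyl axial, ethyl axial): E = 2.96 kcal/mol.
ΔE = 2.96 − 0.44 = 2.52 kcal/mol; chair I is more stable.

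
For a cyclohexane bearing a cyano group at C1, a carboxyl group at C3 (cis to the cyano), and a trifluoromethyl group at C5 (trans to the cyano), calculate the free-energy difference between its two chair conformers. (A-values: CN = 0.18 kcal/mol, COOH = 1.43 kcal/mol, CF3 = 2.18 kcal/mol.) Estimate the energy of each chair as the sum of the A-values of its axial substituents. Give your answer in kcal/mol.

Chair I (cyano axial, carboxyl axial, trifluoromethyl equatorial): E = 1.61 kcal/mol.
Chair II (cyano equatorial, carboxyl equatorial, trifluoromethyl axial): E = 2.18 kcal/mol.
ΔE = 2.18 − 1.61 = 0.57 kcal/mol; chair I is more stable.

0.57 kcal/mol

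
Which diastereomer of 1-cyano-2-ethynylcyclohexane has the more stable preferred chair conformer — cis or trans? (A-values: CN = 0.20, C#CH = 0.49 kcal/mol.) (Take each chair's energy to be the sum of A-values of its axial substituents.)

At 1,2 positions (parity opposite): cis → (a,e or e,a); trans → (e,e or a,a).
Best chair for cis: E = 0.20 kcal/mol; best chair for trans: E = 0.00 kcal/mol.
The trans isomer is lower by 0.20 kcal/mol.

trans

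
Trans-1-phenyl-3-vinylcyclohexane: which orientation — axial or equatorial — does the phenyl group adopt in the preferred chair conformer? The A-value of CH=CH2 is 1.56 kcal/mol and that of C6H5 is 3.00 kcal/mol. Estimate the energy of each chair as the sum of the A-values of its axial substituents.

C1 and C3 have the same parity, so for the trans isomer the two substituents are one axial and one equatorial in each chair.
Chair I (vinyl axial, phenyl equatorial): E = 1.56 kcal/mol.
Chair II (vinyl equatorial, phenyl axial): E = 3.00 kcal/mol.
Chair I is the more stable (lower-energy) conformer, and in that chair the phenyl group is equatorial.

equatorial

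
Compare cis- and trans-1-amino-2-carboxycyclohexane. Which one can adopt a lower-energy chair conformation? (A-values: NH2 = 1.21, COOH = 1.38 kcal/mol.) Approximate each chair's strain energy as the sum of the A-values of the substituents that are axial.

trans

At 1,2 positions (parity opposite): cis → (a,e or e,a); trans → (e,e or a,a).
Best chair for cis: E = 1.21 kcal/mol; best chair for trans: E = 0.00 kcal/mol.
The trans isomer is lower by 1.21 kcal/mol.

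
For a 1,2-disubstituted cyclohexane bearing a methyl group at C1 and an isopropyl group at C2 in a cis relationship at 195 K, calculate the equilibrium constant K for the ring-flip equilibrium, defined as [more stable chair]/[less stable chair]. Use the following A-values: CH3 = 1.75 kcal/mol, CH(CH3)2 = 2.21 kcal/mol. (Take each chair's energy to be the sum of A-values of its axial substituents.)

K ≈ 3.28

C1 and C2 have opposite parity, so for the cis isomer the two substituents are one axial and one equatorial in each chair.
Chair I (methyl axial, isopropyl equatorial): E = 1.75 kcal/mol; chair II (methyl equatorial, isopropyl axial): E = 2.21 kcal/mol.
ΔG = 0.46 kcal/mol between the two chairs.
K = exp(ΔG/RT) with R = 1.987×10⁻³ kcal mol⁻¹ K⁻¹ and T = 195 K gives K ≈ 3.28.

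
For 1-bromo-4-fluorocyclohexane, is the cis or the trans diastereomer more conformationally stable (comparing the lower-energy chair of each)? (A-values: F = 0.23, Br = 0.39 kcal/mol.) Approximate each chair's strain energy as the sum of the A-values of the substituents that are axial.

At 1,4 positions (parity opposite): cis → (a,e or e,a); trans → (e,e or a,a).
Best chair for cis: E = 0.23 kcal/mol; best chair for trans: E = 0.00 kcal/mol.
The trans isomer is lower by 0.23 kcal/mol.

trans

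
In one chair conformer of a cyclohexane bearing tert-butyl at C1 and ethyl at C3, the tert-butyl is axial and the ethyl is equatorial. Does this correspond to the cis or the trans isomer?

trans

C1 and C3 have the same parity, so their axial bonds point in the same direction.
With same-parity carbons, two substituents on the same face are both axial or both equatorial; opposite faces give one of each.
Here the groups are axial/equatorial → opposite face → trans.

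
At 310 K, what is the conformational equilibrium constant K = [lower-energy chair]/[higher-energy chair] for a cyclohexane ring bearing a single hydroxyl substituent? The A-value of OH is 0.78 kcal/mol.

K ≈ 3.55

One chair has the hydroxyl group axial (E = 0.78 kcal/mol) and the other has it equatorial (E = 0).
ΔG = 0.78 kcal/mol between the two chairs.
K = exp(ΔG/RT) with R = 1.987×10⁻³ kcal mol⁻¹ K⁻¹ and T = 310 K gives K ≈ 3.55.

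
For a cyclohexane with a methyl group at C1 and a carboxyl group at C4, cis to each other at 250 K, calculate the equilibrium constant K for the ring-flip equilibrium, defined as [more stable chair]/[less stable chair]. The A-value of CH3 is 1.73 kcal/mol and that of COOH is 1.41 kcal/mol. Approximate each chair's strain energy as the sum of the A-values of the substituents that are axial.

C1 and C4 have opposite parity, so for the cis isomer the two substituents are one axial and one equatorial in each chair.
Chair I (methyl axial, carboxyl equatorial): E = 1.73 kcal/mol; chair II (methyl equatorial, carboxyl axial): E = 1.41 kcal/mol.
ΔG = 0.32 kcal/mol between the two chairs.
K = exp(ΔG/RT) with R = 1.987×10⁻³ kcal mol⁻¹ K⁻¹ and T = 250 K gives K ≈ 1.9.

K ≈ 1.90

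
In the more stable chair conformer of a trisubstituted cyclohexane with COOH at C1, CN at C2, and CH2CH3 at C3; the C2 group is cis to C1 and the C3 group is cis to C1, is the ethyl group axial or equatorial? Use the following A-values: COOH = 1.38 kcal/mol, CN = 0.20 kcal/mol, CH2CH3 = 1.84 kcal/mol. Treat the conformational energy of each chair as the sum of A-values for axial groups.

equatorial

Chair I (carboxyl axial, cyano equatorial, ethyl axial): E = 3.22 kcal/mol.
Chair II (carboxyl equatorial, cyano axial, ethyl equatorial): E = 0.20 kcal/mol.
Chair II is the more stable (lower-energy) conformer, and in that chair the ethyl group is equatorial.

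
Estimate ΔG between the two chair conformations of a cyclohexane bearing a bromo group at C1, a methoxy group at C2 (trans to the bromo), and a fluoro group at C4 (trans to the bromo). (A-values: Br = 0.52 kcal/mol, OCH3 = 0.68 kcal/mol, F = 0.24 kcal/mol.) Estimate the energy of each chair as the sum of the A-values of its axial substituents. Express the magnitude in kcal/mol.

1.44 kcal/mol

Chair I (bromo axial, methoxy axial, fluoro axial): E = 1.44 kcal/mol.
Chair II (bromo equatorial, methoxy equatorial, fluoro equatorial): E = 0.00 kcal/mol.
ΔE = 1.44 − 0.00 = 1.44 kcal/mol; chair II is more stable.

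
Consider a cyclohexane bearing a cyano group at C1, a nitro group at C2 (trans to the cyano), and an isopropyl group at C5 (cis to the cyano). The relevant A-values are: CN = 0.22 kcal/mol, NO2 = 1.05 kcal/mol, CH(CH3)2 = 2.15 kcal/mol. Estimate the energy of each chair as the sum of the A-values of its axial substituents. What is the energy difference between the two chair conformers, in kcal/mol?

3.42 kcal/mol

Chair I (cyano axial, nitro axial, isopropyl axial): E = 3.42 kcal/mol.
Chair II (cyano equatorial, nitro equatorial, isopropyl equatorial): E = 0.00 kcal/mol.
ΔE = 3.42 − 0.00 = 3.42 kcal/mol; chair II is more stable.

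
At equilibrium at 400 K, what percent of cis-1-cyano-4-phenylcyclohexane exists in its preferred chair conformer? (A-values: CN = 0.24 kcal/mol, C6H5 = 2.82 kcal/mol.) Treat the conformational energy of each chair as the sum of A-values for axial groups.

96.3%

C1 and C4 have opposite parity, so for the cis isomer the two substituents are one axial and one equatorial in each chair.
Chair I (cyano axial, phenyl equatorial): E = 0.24 kcal/mol; chair II (cyano equatorial, phenyl axial): E = 2.82 kcal/mol.
ΔG = 2.58 kcal/mol between the two chairs.
K = exp(ΔG/RT) with R = 1.987×10⁻³ kcal mol⁻¹ K⁻¹ and T = 400 K gives K ≈ 25.7.
Fraction in the lower-energy chair = K/(K+1) = 96.3%.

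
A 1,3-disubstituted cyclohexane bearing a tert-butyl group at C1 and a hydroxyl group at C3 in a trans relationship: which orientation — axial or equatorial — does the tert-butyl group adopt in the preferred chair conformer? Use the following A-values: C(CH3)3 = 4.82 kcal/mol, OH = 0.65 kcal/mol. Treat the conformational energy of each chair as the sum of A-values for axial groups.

equatorial

C1 and C3 have the same parity, so for the trans isomer the two substituents are one axial and one equatorial in each chair.
Chair I (tert-butyl axial, hydroxyl equatorial): E = 4.82 kcal/mol.
Chair II (tert-butyl equatorial, hydroxyl axial): E = 0.65 kcal/mol.
Chair II is the more stable (lower-energy) conformer, and in that chair the tert-butyl group is equatorial.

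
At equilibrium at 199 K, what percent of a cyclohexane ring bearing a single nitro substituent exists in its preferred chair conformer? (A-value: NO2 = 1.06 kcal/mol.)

One chair has the nitro group axial (E = 1.06 kcal/mol) and the other has it equatorial (E = 0).
ΔG = 1.06 kcal/mol between the two chairs.
K = exp(ΔG/RT) with R = 1.987×10⁻³ kcal mol⁻¹ K⁻¹ and T = 199 K gives K ≈ 14.6.
Fraction in the lower-energy chair = K/(K+1) = 93.6%.

93.6%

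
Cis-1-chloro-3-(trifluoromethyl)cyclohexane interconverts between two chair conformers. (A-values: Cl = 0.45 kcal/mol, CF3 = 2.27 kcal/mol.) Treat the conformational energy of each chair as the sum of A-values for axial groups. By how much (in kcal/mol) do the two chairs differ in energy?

C1 and C3 have the same parity, so for the cis isomer the two substituents are e,e in one chair and a,a in the other.
Chair I (chloro axial, trifluoromethyl axial): E = 2.72 kcal/mol.
Chair II (chloro equatorial, trifluoromethyl equatorial): E = 0.00 kcal/mol.
ΔE = 2.72 − 0.00 = 2.72 kcal/mol; chair II is more stable.

2.72 kcal/mol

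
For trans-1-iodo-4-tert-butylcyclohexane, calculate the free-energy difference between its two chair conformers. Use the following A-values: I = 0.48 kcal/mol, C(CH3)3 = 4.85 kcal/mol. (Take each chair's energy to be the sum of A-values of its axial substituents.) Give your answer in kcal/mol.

5.33 kcal/mol

C1 and C4 have opposite parity, so for the trans isomer the two substituents are e,e in one chair and a,a in the other.
Chair I (iodo axial, tert-butyl axial): E = 5.33 kcal/mol.
Chair II (iodo equatorial, tert-butyl equatorial): E = 0.00 kcal/mol.
ΔE = 5.33 − 0.00 = 5.33 kcal/mol; chair II is more stable.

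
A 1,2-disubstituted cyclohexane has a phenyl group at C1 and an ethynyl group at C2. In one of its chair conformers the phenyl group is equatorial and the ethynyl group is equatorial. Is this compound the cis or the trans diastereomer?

C1 and C2 have opposite parity, so their axial bonds point in opposite directions.
With opposite-parity carbons, two substituents on the same face are one axial and one equatorial; opposite faces give both axial or both equatorial.
Here the groups are equatorial/equatorial → opposite face → trans.

trans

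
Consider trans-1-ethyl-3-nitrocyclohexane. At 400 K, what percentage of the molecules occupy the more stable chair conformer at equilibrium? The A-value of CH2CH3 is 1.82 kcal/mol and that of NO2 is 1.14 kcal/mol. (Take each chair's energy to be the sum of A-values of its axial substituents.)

70.2%

C1 and C3 have the same parity, so for the trans isomer the two substituents are one axial and one equatorial in each chair.
Chair I (ethyl axial, nitro equatorial): E = 1.82 kcal/mol; chair II (ethyl equatorial, nitro axial): E = 1.14 kcal/mol.
ΔG = 0.68 kcal/mol between the two chairs.
K = exp(ΔG/RT) with R = 1.987×10⁻³ kcal mol⁻¹ K⁻¹ and T = 400 K gives K ≈ 2.35.
Fraction in the lower-energy chair = K/(K+1) = 70.2%.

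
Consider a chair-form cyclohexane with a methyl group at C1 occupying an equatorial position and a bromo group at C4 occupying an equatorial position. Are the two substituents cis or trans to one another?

trans

C1 and C4 have opposite parity, so their axial bonds point in opposite directions.
With opposite-parity carbons, two substituents on the same face are one axial and one equatorial; opposite faces give both axial or both equatorial.
Here the groups are equatorial/equatorial → opposite face → trans.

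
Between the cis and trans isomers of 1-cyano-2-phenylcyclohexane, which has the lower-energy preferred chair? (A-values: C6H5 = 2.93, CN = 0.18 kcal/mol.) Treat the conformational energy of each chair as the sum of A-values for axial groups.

trans

At 1,2 positions (parity opposite): cis → (a,e or e,a); trans → (e,e or a,a).
Best chair for cis: E = 0.18 kcal/mol; best chair for trans: E = 0.00 kcal/mol.
The trans isomer is lower by 0.18 kcal/mol.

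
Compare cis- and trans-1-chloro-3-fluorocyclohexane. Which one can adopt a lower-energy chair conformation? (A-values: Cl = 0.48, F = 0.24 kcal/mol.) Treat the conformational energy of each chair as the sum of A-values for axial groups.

At 1,3 positions (parity same): cis → (e,e or a,a); trans → (a,e or e,a).
Best chair for cis: E = 0.00 kcal/mol; best chair for trans: E = 0.24 kcal/mol.
The cis isomer is lower by 0.24 kcal/mol.

cis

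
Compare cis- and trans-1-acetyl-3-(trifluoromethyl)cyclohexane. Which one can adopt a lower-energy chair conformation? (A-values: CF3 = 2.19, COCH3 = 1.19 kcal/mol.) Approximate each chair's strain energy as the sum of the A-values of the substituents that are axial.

At 1,3 positions (parity same): cis → (e,e or a,a); trans → (a,e or e,a).
Best chair for cis: E = 0.00 kcal/mol; best chair for trans: E = 1.19 kcal/mol.
The cis isomer is lower by 1.19 kcal/mol.

cis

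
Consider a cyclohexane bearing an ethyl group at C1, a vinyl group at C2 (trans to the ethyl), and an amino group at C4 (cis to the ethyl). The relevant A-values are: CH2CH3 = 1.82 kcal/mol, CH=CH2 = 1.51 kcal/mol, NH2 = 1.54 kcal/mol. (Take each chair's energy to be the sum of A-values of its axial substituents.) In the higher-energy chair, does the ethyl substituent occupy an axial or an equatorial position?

Chair I (ethyl axial, vinyl axial, amino equatorial): E = 3.33 kcal/mol.
Chair II (ethyl equatorial, vinyl equatorial, amino axial): E = 1.54 kcal/mol.
Chair I is the less stable (higher-energy) conformer, and in that chair the ethyl group is axial.

axial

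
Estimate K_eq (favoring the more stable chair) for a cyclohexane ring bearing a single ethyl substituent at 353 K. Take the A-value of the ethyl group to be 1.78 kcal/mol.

K ≈ 12.7

One chair has the ethyl group axial (E = 1.78 kcal/mol) and the other has it equatorial (E = 0).
ΔG = 1.78 kcal/mol between the two chairs.
K = exp(ΔG/RT) with R = 1.987×10⁻³ kcal mol⁻¹ K⁻¹ and T = 353 K gives K ≈ 12.7.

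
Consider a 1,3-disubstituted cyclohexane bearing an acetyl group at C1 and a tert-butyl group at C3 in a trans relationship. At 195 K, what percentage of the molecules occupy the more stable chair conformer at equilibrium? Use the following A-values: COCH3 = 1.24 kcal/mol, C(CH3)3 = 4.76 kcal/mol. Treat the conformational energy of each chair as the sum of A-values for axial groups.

100.0%

C1 and C3 have the same parity, so for the trans isomer the two substituents are one axial and one equatorial in each chair.
Chair I (acetyl axial, tert-butyl equatorial): E = 1.24 kcal/mol; chair II (acetyl equatorial, tert-butyl axial): E = 4.76 kcal/mol.
ΔG = 3.52 kcal/mol between the two chairs.
K = exp(ΔG/RT) with R = 1.987×10⁻³ kcal mol⁻¹ K⁻¹ and T = 195 K gives K ≈ 8.82e+03.
Fraction in the lower-energy chair = K/(K+1) = 100.0%.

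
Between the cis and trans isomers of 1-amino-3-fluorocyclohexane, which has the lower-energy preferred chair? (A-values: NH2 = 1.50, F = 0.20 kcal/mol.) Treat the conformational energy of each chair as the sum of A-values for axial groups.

cis

At 1,3 positions (parity same): cis → (e,e or a,a); trans → (a,e or e,a).
Best chair for cis: E = 0.00 kcal/mol; best chair for trans: E = 0.20 kcal/mol.
The cis isomer is lower by 0.20 kcal/mol.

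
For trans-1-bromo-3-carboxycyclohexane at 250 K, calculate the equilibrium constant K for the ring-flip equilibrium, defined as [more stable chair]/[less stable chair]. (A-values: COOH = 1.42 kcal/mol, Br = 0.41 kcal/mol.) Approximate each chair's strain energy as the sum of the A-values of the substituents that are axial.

K ≈ 7.64

C1 and C3 have the same parity, so for the trans isomer the two substituents are one axial and one equatorial in each chair.
Chair I (carboxyl axial, bromo equatorial): E = 1.42 kcal/mol; chair II (carboxyl equatorial, bromo axial): E = 0.41 kcal/mol.
ΔG = 1.01 kcal/mol between the two chairs.
K = exp(ΔG/RT) with R = 1.987×10⁻³ kcal mol⁻¹ K⁻¹ and T = 250 K gives K ≈ 7.64.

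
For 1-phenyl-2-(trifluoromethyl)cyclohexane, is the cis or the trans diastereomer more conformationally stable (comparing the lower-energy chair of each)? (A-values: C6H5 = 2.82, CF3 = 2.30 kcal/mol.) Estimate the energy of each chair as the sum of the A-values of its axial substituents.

At 1,2 positions (parity opposite): cis → (a,e or e,a); trans → (e,e or a,a).
Best chair for cis: E = 2.30 kcal/mol; best chair for trans: E = 0.00 kcal/mol.
The trans isomer is lower by 2.30 kcal/mol.

trans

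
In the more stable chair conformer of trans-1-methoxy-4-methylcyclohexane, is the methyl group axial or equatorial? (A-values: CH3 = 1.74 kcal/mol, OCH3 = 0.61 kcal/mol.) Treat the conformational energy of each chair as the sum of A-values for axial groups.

equatorial

C1 and C4 have opposite parity, so for the trans isomer the two substituents are e,e in one chair and a,a in the other.
Chair I (methyl axial, methoxy axial): E = 2.35 kcal/mol.
Chair II (methyl equatorial, methoxy equatorial): E = 0.00 kcal/mol.
Chair II is the more stable (lower-energy) conformer, and in that chair the methyl group is equatorial.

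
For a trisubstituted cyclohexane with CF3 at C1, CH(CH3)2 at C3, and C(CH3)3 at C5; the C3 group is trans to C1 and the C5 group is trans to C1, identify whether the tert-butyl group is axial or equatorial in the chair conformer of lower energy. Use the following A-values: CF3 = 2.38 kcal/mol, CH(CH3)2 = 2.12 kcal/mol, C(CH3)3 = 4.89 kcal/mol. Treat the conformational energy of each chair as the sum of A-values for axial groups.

equatorial

Chair I (trifluoromethyl axial, isopropyl equatorial, tert-butyl equatorial): E = 2.38 kcal/mol.
Chair II (trifluoromethyl equatorial, isopropyl axial, tert-butyl axial): E = 7.01 kcal/mol.
Chair I is the more stable (lower-energy) conformer, and in that chair the tert-butyl group is equatorial.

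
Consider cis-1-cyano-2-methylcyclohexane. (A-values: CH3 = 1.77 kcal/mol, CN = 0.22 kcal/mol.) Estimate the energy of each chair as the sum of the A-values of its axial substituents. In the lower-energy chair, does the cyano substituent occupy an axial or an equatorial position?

C1 and C2 have opposite parity, so for the cis isomer the two substituents are one axial and one equatorial in each chair.
Chair I (methyl axial, cyano equatorial): E = 1.77 kcal/mol.
Chair II (methyl equatorial, cyano axial): E = 0.22 kcal/mol.
Chair II is the more stable (lower-energy) conformer, and in that chair the cyano group is axial.

axial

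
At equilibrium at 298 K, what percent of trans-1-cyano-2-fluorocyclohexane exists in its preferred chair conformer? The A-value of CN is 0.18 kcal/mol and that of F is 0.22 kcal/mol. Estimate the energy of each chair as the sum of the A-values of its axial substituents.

C1 and C2 have opposite parity, so for the trans isomer the two substituents are e,e in one chair and a,a in the other.
Chair I (cyano axial, fluoro axial): E = 0.40 kcal/mol; chair II (cyano equatorial, fluoro equatorial): E = 0.00 kcal/mol.
ΔG = 0.40 kcal/mol between the two chairs.
K = exp(ΔG/RT) with R = 1.987×10⁻³ kcal mol⁻¹ K⁻¹ and T = 298 K gives K ≈ 1.97.
Fraction in the lower-energy chair = K/(K+1) = 66.3%.

66.3%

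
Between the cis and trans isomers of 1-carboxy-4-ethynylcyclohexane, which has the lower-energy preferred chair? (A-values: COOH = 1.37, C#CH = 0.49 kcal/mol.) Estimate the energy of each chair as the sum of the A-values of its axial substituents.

At 1,4 positions (parity opposite): cis → (a,e or e,a); trans → (e,e or a,a).
Best chair for cis: E = 0.49 kcal/mol; best chair for trans: E = 0.00 kcal/mol.
The trans isomer is lower by 0.49 kcal/mol.

trans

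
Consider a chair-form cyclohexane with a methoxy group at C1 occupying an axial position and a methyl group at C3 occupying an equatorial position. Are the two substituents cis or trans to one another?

C1 and C3 have the same parity, so their axial bonds point in the same direction.
With same-parity carbons, two substituents on the same face are both axial or both equatorial; opposite faces give one of each.
Here the groups are axial/equatorial → opposite face → trans.

trans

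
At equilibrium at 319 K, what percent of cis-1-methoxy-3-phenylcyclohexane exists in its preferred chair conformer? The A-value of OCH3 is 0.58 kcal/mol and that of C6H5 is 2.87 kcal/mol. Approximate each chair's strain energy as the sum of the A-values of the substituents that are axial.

C1 and C3 have the same parity, so for the cis isomer the two substituents are e,e in one chair and a,a in the other.
Chair I (methoxy axial, phenyl axial): E = 3.45 kcal/mol; chair II (methoxy equatorial, phenyl equatorial): E = 0.00 kcal/mol.
ΔG = 3.45 kcal/mol between the two chairs.
K = exp(ΔG/RT) with R = 1.987×10⁻³ kcal mol⁻¹ K⁻¹ and T = 319 K gives K ≈ 231.
Fraction in the lower-energy chair = K/(K+1) = 99.6%.

99.6%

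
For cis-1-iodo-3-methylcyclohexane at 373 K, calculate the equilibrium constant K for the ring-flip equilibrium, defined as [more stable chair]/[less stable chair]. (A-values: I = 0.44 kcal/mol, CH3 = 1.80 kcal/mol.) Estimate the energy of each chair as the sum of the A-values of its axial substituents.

C1 and C3 have the same parity, so for the cis isomer the two substituents are e,e in one chair and a,a in the other.
Chair I (iodo axial, methyl axial): E = 2.24 kcal/mol; chair II (iodo equatorial, methyl equatorial): E = 0.00 kcal/mol.
ΔG = 2.24 kcal/mol between the two chairs.
K = exp(ΔG/RT) with R = 1.987×10⁻³ kcal mol⁻¹ K⁻¹ and T = 373 K gives K ≈ 20.5.

K ≈ 20.5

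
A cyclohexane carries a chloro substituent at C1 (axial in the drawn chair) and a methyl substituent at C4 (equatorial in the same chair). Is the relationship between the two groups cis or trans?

cis

C1 and C4 have opposite parity, so their axial bonds point in opposite directions.
With opposite-parity carbons, two substituents on the same face are one axial and one equatorial; opposite faces give both axial or both equatorial.
Here the groups are axial/equatorial → same face → cis.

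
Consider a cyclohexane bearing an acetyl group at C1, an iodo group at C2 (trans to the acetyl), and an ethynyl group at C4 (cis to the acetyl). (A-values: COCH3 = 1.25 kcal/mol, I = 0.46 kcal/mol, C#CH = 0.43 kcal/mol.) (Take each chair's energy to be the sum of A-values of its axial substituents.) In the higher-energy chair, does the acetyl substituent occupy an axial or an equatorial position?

Chair I (acetyl axial, iodo axial, ethynyl equatorial): E = 1.71 kcal/mol.
Chair II (acetyl equatorial, iodo equatorial, ethynyl axial): E = 0.43 kcal/mol.
Chair I is the less stable (higher-energy) conformer, and in that chair the acetyl group is axial.

axial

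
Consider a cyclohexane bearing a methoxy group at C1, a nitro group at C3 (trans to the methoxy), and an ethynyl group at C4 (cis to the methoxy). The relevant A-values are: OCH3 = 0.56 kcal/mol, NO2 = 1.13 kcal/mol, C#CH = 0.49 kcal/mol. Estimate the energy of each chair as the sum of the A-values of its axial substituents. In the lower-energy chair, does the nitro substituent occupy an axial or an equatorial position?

Chair I (methoxy axial, nitro equatorial, ethynyl equatorial): E = 0.56 kcal/mol.
Chair II (methoxy equatorial, nitro axial, ethynyl axial): E = 1.62 kcal/mol.
Chair I is the more stable (lower-energy) conformer, and in that chair the nitro group is equatorial.

equatorial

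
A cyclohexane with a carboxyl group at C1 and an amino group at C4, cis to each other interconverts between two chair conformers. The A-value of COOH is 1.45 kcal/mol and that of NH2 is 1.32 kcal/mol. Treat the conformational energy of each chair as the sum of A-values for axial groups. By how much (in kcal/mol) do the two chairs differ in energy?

0.13 kcal/mol

C1 and C4 have opposite parity, so for the cis isomer the two substituents are one axial and one equatorial in each chair.
Chair I (carboxyl axial, amino equatorial): E = 1.45 kcal/mol.
Chair II (carboxyl equatorial, amino axial): E = 1.32 kcal/mol.
ΔE = 1.45 − 1.32 = 0.13 kcal/mol; chair II is more stable.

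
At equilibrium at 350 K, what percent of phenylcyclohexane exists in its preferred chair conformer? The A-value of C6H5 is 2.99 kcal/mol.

98.7%

One chair has the phenyl group axial (E = 2.99 kcal/mol) and the other has it equatorial (E = 0).
ΔG = 2.99 kcal/mol between the two chairs.
K = exp(ΔG/RT) with R = 1.987×10⁻³ kcal mol⁻¹ K⁻¹ and T = 350 K gives K ≈ 73.7.
Fraction in the lower-energy chair = K/(K+1) = 98.7%.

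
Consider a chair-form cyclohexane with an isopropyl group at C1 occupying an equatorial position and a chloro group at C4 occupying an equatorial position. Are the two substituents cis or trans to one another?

C1 and C4 have opposite parity, so their axial bonds point in opposite directions.
With opposite-parity carbons, two substituents on the same face are one axial and one equatorial; opposite faces give both axial or both equatorial.
Here the groups are equatorial/equatorial → opposite face → trans.

trans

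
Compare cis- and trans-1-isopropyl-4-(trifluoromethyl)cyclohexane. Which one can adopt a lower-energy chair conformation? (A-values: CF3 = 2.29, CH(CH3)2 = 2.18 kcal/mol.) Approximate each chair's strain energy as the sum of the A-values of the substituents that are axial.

trans

At 1,4 positions (parity opposite): cis → (a,e or e,a); trans → (e,e or a,a).
Best chair for cis: E = 2.18 kcal/mol; best chair for trans: E = 0.00 kcal/mol.
The trans isomer is lower by 2.18 kcal/mol.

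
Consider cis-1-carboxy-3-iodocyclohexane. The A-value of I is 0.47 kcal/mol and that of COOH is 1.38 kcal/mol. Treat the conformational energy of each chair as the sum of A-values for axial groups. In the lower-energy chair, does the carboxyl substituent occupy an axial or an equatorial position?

equatorial

C1 and C3 have the same parity, so for the cis isomer the two substituents are e,e in one chair and a,a in the other.
Chair I (iodo axial, carboxyl axial): E = 1.85 kcal/mol.
Chair II (iodo equatorial, carboxyl equatorial): E = 0.00 kcal/mol.
Chair II is the more stable (lower-energy) conformer, and in that chair the carboxyl group is equatorial.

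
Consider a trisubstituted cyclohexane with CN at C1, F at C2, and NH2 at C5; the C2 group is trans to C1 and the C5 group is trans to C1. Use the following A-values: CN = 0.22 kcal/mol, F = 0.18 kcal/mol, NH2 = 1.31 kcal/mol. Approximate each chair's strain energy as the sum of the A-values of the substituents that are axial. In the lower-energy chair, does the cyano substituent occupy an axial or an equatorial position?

axial

Chair I (cyano axial, fluoro axial, amino equatorial): E = 0.40 kcal/mol.
Chair II (cyano equatorial, fluoro equatorial, amino axial): E = 1.31 kcal/mol.
Chair I is the more stable (lower-energy) conformer, and in that chair the cyano group is axial.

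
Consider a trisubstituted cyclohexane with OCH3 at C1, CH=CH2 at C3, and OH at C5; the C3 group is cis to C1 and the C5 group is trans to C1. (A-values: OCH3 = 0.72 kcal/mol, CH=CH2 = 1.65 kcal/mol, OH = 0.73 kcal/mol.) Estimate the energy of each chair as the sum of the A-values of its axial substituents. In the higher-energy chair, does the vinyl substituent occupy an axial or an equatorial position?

Chair I (methoxy axial, vinyl axial, hydroxyl equatorial): E = 2.37 kcal/mol.
Chair II (methoxy equatorial, vinyl equatorial, hydroxyl axial): E = 0.73 kcal/mol.
Chair I is the less stable (higher-energy) conformer, and in that chair the vinyl group is axial.

axial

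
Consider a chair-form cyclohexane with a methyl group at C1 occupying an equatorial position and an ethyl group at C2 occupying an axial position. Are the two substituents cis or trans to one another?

cis

C1 and C2 have opposite parity, so their axial bonds point in opposite directions.
With opposite-parity carbons, two substituents on the same face are one axial and one equatorial; opposite faces give both axial or both equatorial.
Here the groups are equatorial/axial → same face → cis.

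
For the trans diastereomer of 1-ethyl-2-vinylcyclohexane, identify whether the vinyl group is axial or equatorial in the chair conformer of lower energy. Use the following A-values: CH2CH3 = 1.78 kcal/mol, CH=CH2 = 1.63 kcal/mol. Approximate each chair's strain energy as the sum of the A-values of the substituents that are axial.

equatorial

C1 and C2 have opposite parity, so for the trans isomer the two substituents are e,e in one chair and a,a in the other.
Chair I (ethyl axial, vinyl axial): E = 3.41 kcal/mol.
Chair II (ethyl equatorial, vinyl equatorial): E = 0.00 kcal/mol.
Chair II is the more stable (lower-energy) conformer, and in that chair the vinyl group is equatorial.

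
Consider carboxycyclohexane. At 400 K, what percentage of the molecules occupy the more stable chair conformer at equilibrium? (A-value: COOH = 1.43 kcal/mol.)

85.8%

One chair has the carboxyl group axial (E = 1.43 kcal/mol) and the other has it equatorial (E = 0).
ΔG = 1.43 kcal/mol between the two chairs.
K = exp(ΔG/RT) with R = 1.987×10⁻³ kcal mol⁻¹ K⁻¹ and T = 400 K gives K ≈ 6.04.
Fraction in the lower-energy chair = K/(K+1) = 85.8%.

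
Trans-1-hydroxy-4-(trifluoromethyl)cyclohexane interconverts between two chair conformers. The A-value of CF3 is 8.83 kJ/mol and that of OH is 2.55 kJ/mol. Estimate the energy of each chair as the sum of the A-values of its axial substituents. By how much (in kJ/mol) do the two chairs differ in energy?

C1 and C4 have opposite parity, so for the trans isomer the two substituents are e,e in one chair and a,a in the other.
Chair I (trifluoromethyl axial, hydroxyl axial): E = 11.38 kJ/mol.
Chair II (trifluoromethyl equatorial, hydroxyl equatorial): E = 0.00 kJ/mol.
ΔE = 11.38 − 0.00 = 11.38 kJ/mol; chair II is more stable.

11.38 kJ/mol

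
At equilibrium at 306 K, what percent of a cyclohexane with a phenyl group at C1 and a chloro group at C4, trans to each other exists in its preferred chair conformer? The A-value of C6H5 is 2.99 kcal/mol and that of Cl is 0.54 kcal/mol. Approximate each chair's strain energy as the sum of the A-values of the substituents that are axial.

C1 and C4 have opposite parity, so for the trans isomer the two substituents are e,e in one chair and a,a in the other.
Chair I (phenyl axial, chloro axial): E = 3.53 kcal/mol; chair II (phenyl equatorial, chloro equatorial): E = 0.00 kcal/mol.
ΔG = 3.53 kcal/mol between the two chairs.
K = exp(ΔG/RT) with R = 1.987×10⁻³ kcal mol⁻¹ K⁻¹ and T = 306 K gives K ≈ 332.
Fraction in the lower-energy chair = K/(K+1) = 99.7%.

99.7%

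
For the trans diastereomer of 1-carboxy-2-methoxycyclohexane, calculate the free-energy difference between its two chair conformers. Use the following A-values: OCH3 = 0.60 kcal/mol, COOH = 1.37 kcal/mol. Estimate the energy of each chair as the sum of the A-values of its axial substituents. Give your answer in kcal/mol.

1.97 kcal/mol

C1 and C2 have opposite parity, so for the trans isomer the two substituents are e,e in one chair and a,a in the other.
Chair I (methoxy axial, carboxyl axial): E = 1.97 kcal/mol.
Chair II (methoxy equatorial, carboxyl equatorial): E = 0.00 kcal/mol.
ΔE = 1.97 − 0.00 = 1.97 kcal/mol; chair II is more stable.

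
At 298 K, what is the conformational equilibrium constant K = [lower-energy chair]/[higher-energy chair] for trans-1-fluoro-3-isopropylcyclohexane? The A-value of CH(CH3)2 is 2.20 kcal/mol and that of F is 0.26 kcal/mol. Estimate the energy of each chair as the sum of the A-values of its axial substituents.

K ≈ 26.5

C1 and C3 have the same parity, so for the trans isomer the two substituents are one axial and one equatorial in each chair.
Chair I (isopropyl axial, fluoro equatorial): E = 2.20 kcal/mol; chair II (isopropyl equatorial, fluoro axial): E = 0.26 kcal/mol.
ΔG = 1.94 kcal/mol between the two chairs.
K = exp(ΔG/RT) with R = 1.987×10⁻³ kcal mol⁻¹ K⁻¹ and T = 298 K gives K ≈ 26.5.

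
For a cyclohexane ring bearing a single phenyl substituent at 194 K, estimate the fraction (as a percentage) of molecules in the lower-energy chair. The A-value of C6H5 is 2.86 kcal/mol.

99.9%

One chair has the phenyl group axial (E = 2.86 kcal/mol) and the other has it equatorial (E = 0).
ΔG = 2.86 kcal/mol between the two chairs.
K = exp(ΔG/RT) with R = 1.987×10⁻³ kcal mol⁻¹ K⁻¹ and T = 194 K gives K ≈ 1.67e+03.
Fraction in the lower-energy chair = K/(K+1) = 99.9%.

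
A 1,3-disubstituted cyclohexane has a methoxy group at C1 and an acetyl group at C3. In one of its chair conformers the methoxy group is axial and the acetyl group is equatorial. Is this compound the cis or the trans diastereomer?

C1 and C3 have the same parity, so their axial bonds point in the same direction.
With same-parity carbons, two substituents on the same face are both axial or both equatorial; opposite faces give one of each.
Here the groups are axial/equatorial → opposite face → trans.

trans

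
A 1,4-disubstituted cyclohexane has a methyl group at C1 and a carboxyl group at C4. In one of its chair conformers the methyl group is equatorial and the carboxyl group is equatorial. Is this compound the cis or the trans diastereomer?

C1 and C4 have opposite parity, so their axial bonds point in opposite directions.
With opposite-parity carbons, two substituents on the same face are one axial and one equatorial; opposite faces give both axial or both equatorial.
Here the groups are equatorial/equatorial → opposite face → trans.

trans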